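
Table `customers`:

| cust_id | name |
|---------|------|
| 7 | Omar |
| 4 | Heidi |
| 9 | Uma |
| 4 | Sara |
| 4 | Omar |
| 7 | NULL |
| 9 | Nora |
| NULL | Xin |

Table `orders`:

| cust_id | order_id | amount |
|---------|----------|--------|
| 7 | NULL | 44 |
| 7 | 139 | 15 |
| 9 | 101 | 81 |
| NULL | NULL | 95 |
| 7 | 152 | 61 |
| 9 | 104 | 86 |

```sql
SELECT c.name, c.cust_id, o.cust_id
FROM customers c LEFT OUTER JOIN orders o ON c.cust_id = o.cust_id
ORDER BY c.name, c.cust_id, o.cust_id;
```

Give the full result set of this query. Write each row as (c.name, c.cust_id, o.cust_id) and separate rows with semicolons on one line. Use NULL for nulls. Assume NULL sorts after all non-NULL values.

(Heidi, 4, NULL); (Nora, 9, 9); (Nora, 9, 9); (Omar, 4, NULL); (Omar, 7, 7); (Omar, 7, 7); (Omar, 7, 7); (Sara, 4, NULL); (Uma, 9, 9); (Uma, 9, 9); (Xin, NULL, NULL); (NULL, 7, 7); (NULL, 7, 7); (NULL, 7, 7)

LEFT JOIN keeps every row from `customers`; unmatched rows get NULL for `orders`'s columns.
Matching on c.cust_id = o.cust_id. A NULL in a compared column never satisfies the condition.
Matched pairs: 10; unmatched c rows kept: 4.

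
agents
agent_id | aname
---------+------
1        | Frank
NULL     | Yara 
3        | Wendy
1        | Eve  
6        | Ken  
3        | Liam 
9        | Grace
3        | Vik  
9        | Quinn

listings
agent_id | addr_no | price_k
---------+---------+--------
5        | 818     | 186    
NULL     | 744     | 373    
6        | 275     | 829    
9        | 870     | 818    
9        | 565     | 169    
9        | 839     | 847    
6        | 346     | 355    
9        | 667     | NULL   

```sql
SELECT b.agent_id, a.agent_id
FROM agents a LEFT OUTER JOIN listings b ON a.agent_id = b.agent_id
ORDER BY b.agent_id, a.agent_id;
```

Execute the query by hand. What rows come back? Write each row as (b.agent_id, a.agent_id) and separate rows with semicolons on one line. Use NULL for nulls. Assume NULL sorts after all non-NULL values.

LEFT JOIN keeps every row from `agents`; unmatched rows get NULL for `listings`'s columns.
Matching on a.agent_id = b.agent_id. A NULL in a compared column never satisfies the condition.
Matched pairs: 10; unmatched a rows kept: 6.

(6, 6); (6, 6); (9, 9); (9, 9); (9, 9); (9, 9); (9, 9); (9, 9); (9, 9); (9, 9); (NULL, 1); (NULL, 1); (NULL, 3); (NULL, 3); (NULL, 3); (NULL, NULL)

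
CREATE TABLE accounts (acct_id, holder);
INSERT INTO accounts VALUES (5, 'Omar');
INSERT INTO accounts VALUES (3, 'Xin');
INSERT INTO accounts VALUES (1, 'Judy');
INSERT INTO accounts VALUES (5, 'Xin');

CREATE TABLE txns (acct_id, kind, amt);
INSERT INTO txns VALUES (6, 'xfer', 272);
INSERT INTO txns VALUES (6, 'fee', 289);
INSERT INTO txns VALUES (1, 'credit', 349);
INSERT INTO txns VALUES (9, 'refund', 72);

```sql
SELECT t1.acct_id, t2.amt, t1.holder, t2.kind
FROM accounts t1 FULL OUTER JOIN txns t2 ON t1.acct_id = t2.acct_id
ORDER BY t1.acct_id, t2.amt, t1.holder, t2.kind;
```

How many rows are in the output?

FULL OUTER JOIN keeps every row from both sides; unmatched rows get NULL for the other side's columns.
Matching on t1.acct_id = t2.acct_id.
Matched pairs: 1; unmatched t1 rows kept: 3; unmatched t2 rows kept: 3.
Total: 1 matched + 6 padded = 7 rows.

7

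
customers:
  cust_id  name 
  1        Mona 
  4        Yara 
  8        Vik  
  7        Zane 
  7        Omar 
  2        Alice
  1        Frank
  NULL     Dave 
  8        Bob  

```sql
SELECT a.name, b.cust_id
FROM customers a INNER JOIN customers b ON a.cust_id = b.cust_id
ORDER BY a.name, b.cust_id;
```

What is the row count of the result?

INNER JOIN keeps only pairs where the ON condition holds.
Matching on a.cust_id = b.cust_id. A NULL in a compared column never satisfies the condition.
- a[0] cust_id=1 → 2 match(es) in b → 2 row(s).
- a[1] cust_id=4 → 1 match(es) in b → 1 row(s).
- a[2] cust_id=8 → 2 match(es) in b → 2 row(s).
- a[3] cust_id=7 → 2 match(es) in b → 2 row(s).
- a[4] cust_id=7 → 2 match(es) in b → 2 row(s).
- a[5] cust_id=2 → 1 match(es) in b → 1 row(s).
- a[6] cust_id=1 → 2 match(es) in b → 2 row(s).
- a[7] cust_id=NULL → no match; dropped.
- a[8] cust_id=8 → 2 match(es) in b → 2 row(s).
Total: 14 rows.

14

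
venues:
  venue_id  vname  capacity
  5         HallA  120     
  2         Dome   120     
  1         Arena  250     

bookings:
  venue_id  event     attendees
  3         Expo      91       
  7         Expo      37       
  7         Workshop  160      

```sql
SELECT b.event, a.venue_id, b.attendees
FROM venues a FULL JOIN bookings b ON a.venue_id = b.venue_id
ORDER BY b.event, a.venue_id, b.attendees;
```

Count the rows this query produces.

6

FULL OUTER JOIN keeps every row from both sides; unmatched rows get NULL for the other side's columns.
Matching on a.venue_id = b.venue_id.
- venue_id=5: no b row matches, row kept with b columns NULL.
- venue_id=2: no b row matches, row kept with b columns NULL.
- venue_id=1: no b row matches, row kept with b columns NULL.
- 3 row(s) from b found no a partner → padded with NULL.
Total: 0 matched + 6 padded = 6 rows.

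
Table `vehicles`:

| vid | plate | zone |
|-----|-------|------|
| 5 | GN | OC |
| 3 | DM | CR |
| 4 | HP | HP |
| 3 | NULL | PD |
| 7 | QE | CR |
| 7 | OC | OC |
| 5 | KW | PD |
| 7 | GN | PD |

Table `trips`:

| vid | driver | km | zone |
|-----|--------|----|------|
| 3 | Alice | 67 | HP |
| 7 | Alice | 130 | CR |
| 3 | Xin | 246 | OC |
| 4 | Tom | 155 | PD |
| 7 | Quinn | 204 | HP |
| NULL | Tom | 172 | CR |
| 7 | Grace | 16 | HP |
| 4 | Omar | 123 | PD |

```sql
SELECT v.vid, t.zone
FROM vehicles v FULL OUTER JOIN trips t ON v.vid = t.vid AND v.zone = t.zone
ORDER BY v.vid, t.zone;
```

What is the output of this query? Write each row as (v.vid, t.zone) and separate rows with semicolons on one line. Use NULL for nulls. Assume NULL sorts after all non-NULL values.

FULL OUTER JOIN keeps every row from both sides; unmatched rows get NULL for the other side's columns.
Matching on v.vid = t.vid AND v.zone = t.zone. A NULL in a compared column never satisfies the condition.
- v row (vid=5, zone=OC): no match → kept, t columns NULL.
- v row (vid=3, zone=CR): no match → kept, t columns NULL.
- v row (vid=4, zone=HP): no match → kept, t columns NULL.
- v row (vid=3, zone=PD): no match → kept, t columns NULL.
- v row (vid=7, zone=CR): matches 1 t row(s) → 1 output row(s).
- v row (vid=7, zone=OC): no match → kept, t columns NULL.
- v row (vid=5, zone=PD): no match → kept, t columns NULL.
- v row (vid=7, zone=PD): no match → kept, t columns NULL.
- 7 t row(s) had no v match → kept, v columns NULL.

(3, NULL); (3, NULL); (4, NULL); (5, NULL); (5, NULL); (7, CR); (7, NULL); (7, NULL); (NULL, CR); (NULL, HP); (NULL, HP); (NULL, HP); (NULL, OC); (NULL, PD); (NULL, PD)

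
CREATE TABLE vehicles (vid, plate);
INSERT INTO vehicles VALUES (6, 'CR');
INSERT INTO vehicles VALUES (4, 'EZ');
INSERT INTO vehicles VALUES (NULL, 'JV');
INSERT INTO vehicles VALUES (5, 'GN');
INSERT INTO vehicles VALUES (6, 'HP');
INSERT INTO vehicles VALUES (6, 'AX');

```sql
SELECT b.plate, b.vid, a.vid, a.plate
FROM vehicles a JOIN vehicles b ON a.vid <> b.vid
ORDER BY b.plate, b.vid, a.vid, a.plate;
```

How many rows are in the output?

INNER JOIN keeps only pairs where the ON condition holds.
Matching on a.vid <> b.vid. A NULL in a compared column never satisfies the condition.
Matched pairs: 14.
Total: 14 rows.

14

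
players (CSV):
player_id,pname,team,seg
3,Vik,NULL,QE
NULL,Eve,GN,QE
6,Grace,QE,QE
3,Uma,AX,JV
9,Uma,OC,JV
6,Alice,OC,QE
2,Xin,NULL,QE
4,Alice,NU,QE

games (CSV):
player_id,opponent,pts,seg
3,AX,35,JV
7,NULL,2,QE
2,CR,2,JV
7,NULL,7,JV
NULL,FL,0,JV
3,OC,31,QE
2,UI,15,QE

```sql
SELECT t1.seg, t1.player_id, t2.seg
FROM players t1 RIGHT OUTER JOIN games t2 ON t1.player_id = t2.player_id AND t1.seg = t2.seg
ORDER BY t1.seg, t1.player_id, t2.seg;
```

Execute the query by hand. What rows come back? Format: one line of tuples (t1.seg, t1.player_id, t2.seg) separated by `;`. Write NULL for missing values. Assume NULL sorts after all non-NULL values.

RIGHT JOIN keeps every row from `games`; unmatched rows get NULL for `players`'s columns.
Matching on t1.player_id = t2.player_id AND t1.seg = t2.seg. A NULL in a compared column never satisfies the condition.
Matched pairs: 3; unmatched t2 rows kept: 4.

(JV, 3, JV); (QE, 2, QE); (QE, 3, QE); (NULL, NULL, JV); (NULL, NULL, JV); (NULL, NULL, JV); (NULL, NULL, QE)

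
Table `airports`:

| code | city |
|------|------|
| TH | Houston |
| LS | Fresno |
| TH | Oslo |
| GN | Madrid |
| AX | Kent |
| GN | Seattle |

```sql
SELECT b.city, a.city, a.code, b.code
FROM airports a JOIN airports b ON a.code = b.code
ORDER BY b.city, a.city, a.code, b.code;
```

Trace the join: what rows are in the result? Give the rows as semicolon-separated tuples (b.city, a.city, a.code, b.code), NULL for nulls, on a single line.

INNER JOIN keeps only pairs where the ON condition holds.
Matching on a.code = b.code.
- a (code=TH) pairs with 2 row(s) of b.
- a (code=LS) pairs with 1 row(s) of b.
- a (code=TH) pairs with 2 row(s) of b.
- a (code=GN) pairs with 2 row(s) of b.
- a (code=AX) pairs with 1 row(s) of b.
- a (code=GN) pairs with 2 row(s) of b.
After projecting and ordering:
b.city | a.city | a.code | b.code
Fresno | Fresno | LS | LS
Houston | Houston | TH | TH
Houston | Oslo | TH | TH
Kent | Kent | AX | AX
Madrid | Madrid | GN | GN
Madrid | Seattle | GN | GN
Oslo | Houston | TH | TH
Oslo | Oslo | TH | TH
Seattle | Madrid | GN | GN
Seattle | Seattle | GN | GN

(Fresno, Fresno, LS, LS); (Houston, Houston, TH, TH); (Houston, Oslo, TH, TH); (Kent, Kent, AX, AX); (Madrid, Madrid, GN, GN); (Madrid, Seattle, GN, GN); (Oslo, Houston, TH, TH); (Oslo, Oslo, TH, TH); (Seattle, Madrid, GN, GN); (Seattle, Seattle, GN, GN)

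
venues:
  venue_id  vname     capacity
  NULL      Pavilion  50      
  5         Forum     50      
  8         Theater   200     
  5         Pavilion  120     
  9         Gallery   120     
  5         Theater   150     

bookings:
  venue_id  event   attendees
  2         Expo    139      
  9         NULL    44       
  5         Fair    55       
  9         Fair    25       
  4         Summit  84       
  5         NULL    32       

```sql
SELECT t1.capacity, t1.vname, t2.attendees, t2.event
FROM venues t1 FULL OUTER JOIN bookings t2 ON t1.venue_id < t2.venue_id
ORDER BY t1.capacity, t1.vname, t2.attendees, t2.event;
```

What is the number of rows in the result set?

FULL OUTER JOIN keeps every row from both sides; unmatched rows get NULL for the other side's columns.
Matching on t1.venue_id < t2.venue_id. A NULL in a compared column never satisfies the condition.
Matched pairs: 8; unmatched t1 rows kept: 2; unmatched t2 rows kept: 4.
Total: 8 matched + 6 padded = 14 rows.

14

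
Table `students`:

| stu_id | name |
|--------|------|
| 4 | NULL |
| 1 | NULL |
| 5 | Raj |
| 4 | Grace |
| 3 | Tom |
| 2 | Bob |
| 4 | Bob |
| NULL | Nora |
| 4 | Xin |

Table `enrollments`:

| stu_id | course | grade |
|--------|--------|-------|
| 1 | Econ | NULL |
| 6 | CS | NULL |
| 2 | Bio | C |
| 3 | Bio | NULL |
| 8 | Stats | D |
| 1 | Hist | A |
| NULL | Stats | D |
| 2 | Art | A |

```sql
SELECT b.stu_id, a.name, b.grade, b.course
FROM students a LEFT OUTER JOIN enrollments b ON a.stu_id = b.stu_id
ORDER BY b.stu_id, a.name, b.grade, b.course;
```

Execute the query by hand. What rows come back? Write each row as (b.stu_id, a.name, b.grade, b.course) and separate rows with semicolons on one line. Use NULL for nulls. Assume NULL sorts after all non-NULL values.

LEFT JOIN keeps every row from `students`; unmatched rows get NULL for `enrollments`'s columns.
Matching on a.stu_id = b.stu_id. A NULL in a compared column never satisfies the condition.
- a (stu_id=4) has no partner → padded with NULL.
- a (stu_id=1) pairs with 2 row(s) of b.
- a (stu_id=5) has no partner → padded with NULL.
- a (stu_id=4) has no partner → padded with NULL.
- a (stu_id=3) pairs with 1 row(s) of b.
- a (stu_id=2) pairs with 2 row(s) of b.
- a (stu_id=4) has no partner → padded with NULL.
- a (stu_id=NULL) has no partner → padded with NULL.
- a (stu_id=4) has no partner → padded with NULL.

(1, NULL, A, Hist); (1, NULL, NULL, Econ); (2, Bob, A, Art); (2, Bob, C, Bio); (3, Tom, NULL, Bio); (NULL, Bob, NULL, NULL); (NULL, Grace, NULL, NULL); (NULL, Nora, NULL, NULL); (NULL, Raj, NULL, NULL); (NULL, Xin, NULL, NULL); (NULL, NULL, NULL, NULL)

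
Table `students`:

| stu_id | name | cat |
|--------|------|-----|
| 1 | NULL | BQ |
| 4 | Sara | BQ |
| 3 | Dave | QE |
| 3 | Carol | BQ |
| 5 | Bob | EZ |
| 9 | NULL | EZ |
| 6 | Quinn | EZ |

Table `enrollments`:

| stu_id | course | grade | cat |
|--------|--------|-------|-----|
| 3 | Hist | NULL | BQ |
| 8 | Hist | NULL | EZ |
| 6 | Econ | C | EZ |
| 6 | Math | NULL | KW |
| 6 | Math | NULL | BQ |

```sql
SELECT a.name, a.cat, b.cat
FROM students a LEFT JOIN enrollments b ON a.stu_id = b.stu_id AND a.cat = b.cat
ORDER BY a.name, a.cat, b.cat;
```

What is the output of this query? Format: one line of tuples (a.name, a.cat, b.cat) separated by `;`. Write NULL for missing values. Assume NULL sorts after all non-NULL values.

(Bob, EZ, NULL); (Carol, BQ, BQ); (Dave, QE, NULL); (Quinn, EZ, EZ); (Sara, BQ, NULL); (NULL, BQ, NULL); (NULL, EZ, NULL)

LEFT JOIN keeps every row from `students`; unmatched rows get NULL for `enrollments`'s columns.
Matching on a.stu_id = b.stu_id AND a.cat = b.cat.
- stu_id=1, cat=BQ: no b row matches, row kept with b columns NULL.
- stu_id=4, cat=BQ: no b row matches, row kept with b columns NULL.
- stu_id=3, cat=QE: no b row matches, row kept with b columns NULL.
- stu_id=3, cat=BQ: 1 matching b row(s), so 1 row(s) emitted.
- stu_id=5, cat=EZ: no b row matches, row kept with b columns NULL.
- stu_id=9, cat=EZ: no b row matches, row kept with b columns NULL.
- stu_id=6, cat=EZ: 1 matching b row(s), so 1 row(s) emitted.
After projecting and ordering:
a.name | a.cat | b.cat
Bob | EZ | NULL
Carol | BQ | BQ
Dave | QE | NULL
Quinn | EZ | EZ
Sara | BQ | NULL
NULL | BQ | NULL
NULL | EZ | NULL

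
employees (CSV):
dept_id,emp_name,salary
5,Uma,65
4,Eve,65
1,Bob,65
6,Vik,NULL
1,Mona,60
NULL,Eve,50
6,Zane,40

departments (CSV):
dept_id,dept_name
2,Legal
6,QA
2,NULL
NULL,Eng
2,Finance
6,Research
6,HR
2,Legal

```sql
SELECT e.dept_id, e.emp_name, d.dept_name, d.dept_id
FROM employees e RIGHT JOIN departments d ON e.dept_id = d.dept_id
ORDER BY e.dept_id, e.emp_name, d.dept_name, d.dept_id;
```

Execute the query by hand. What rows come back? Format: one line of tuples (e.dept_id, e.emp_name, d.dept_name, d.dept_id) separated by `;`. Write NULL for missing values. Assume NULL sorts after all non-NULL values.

(6, Vik, HR, 6); (6, Vik, QA, 6); (6, Vik, Research, 6); (6, Zane, HR, 6); (6, Zane, QA, 6); (6, Zane, Research, 6); (NULL, NULL, Eng, NULL); (NULL, NULL, Finance, 2); (NULL, NULL, Legal, 2); (NULL, NULL, Legal, 2); (NULL, NULL, NULL, 2)

RIGHT JOIN keeps every row from `departments`; unmatched rows get NULL for `employees`'s columns.
Matching on e.dept_id = d.dept_id. A NULL in a compared column never satisfies the condition.
Matched pairs: 6; unmatched d rows kept: 5.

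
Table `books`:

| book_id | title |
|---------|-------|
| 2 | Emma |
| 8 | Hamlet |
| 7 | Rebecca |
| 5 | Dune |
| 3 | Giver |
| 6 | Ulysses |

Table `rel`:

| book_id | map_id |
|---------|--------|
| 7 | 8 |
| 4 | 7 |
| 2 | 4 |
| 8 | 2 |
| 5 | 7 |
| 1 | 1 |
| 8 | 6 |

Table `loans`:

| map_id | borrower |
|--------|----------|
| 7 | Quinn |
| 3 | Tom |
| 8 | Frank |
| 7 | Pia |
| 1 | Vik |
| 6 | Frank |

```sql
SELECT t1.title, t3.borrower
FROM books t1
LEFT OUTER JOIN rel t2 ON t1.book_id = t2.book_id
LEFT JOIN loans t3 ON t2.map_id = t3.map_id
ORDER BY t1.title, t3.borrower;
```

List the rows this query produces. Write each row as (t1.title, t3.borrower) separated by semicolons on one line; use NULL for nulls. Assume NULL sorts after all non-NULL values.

(Dune, Pia); (Dune, Quinn); (Emma, NULL); (Giver, NULL); (Hamlet, Frank); (Hamlet, NULL); (Rebecca, Frank); (Ulysses, NULL)

Evaluate left to right. First `books t1 LEFT JOIN rel t2` on book_id: 7 row(s).
Then LEFT JOIN `loans t3` on map_id: each of those 7 rows is kept; rows whose t2.map_id has no match in t3 get NULL for t3's columns.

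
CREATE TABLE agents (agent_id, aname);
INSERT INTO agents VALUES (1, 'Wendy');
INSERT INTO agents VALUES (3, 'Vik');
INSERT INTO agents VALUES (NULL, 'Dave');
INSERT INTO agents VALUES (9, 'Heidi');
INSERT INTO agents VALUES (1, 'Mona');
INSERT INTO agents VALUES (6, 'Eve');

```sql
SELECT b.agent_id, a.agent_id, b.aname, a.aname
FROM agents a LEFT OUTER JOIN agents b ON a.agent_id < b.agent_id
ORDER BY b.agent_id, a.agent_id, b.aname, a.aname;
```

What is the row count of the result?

LEFT JOIN keeps every row from `agents a`; unmatched rows get NULL for `agents b`'s columns.
Matching on a.agent_id < b.agent_id. A NULL in a compared column never satisfies the condition.
- a[0] agent_id=1 → 3 match(es) in b → 3 row(s).
- a[1] agent_id=3 → 2 match(es) in b → 2 row(s).
- a[2] agent_id=NULL → no match; kept with NULLs on the b side.
- a[3] agent_id=9 → no match; kept with NULLs on the b side.
- a[4] agent_id=1 → 3 match(es) in b → 3 row(s).
- a[5] agent_id=6 → 1 match(es) in b → 1 row(s).
Total: 9 matched + 2 padded = 11 rows.

11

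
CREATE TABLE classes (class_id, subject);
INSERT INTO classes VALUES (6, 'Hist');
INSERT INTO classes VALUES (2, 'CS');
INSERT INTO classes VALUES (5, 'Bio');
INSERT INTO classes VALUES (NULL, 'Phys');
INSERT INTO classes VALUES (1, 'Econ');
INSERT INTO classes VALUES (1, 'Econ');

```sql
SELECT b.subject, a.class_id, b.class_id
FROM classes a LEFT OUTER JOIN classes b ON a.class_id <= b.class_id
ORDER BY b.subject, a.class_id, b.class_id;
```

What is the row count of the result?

17

LEFT JOIN keeps every row from `classes a`; unmatched rows get NULL for `classes b`'s columns.
Matching on a.class_id <= b.class_id. A NULL in a compared column never satisfies the condition.
Matched pairs: 16; unmatched a rows kept: 1.
Total: 16 matched + 1 padded = 17 rows.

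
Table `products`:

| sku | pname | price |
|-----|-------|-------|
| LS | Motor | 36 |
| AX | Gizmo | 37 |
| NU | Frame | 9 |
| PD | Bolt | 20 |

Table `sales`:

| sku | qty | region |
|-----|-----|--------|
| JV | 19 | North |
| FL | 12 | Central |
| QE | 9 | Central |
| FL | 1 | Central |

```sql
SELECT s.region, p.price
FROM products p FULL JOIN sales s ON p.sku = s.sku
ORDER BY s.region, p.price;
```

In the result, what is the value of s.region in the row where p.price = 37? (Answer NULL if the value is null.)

NULL

FULL OUTER JOIN keeps every row from both sides; unmatched rows get NULL for the other side's columns.
Matching on p.sku = s.sku.
Matched pairs: 0; unmatched p rows kept: 4; unmatched s rows kept: 4.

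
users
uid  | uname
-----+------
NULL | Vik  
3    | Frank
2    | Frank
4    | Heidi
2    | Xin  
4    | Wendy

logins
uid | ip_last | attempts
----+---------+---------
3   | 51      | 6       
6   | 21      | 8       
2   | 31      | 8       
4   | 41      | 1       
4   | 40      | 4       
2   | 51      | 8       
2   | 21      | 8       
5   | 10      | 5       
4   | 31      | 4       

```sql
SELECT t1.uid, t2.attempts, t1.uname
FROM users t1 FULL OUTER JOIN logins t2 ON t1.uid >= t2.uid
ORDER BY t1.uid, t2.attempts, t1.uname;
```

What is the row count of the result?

FULL OUTER JOIN keeps every row from both sides; unmatched rows get NULL for the other side's columns.
Matching on t1.uid >= t2.uid. A NULL in a compared column never satisfies the condition.
- t1 row (uid=NULL): no match → kept, t2 columns NULL.
- t1 row (uid=3): matches 4 t2 row(s) → 4 output row(s).
- t1 row (uid=2): matches 3 t2 row(s) → 3 output row(s).
- t1 row (uid=4): matches 7 t2 row(s) → 7 output row(s).
- t1 row (uid=2): matches 3 t2 row(s) → 3 output row(s).
- t1 row (uid=4): matches 7 t2 row(s) → 7 output row(s).
- 2 t2 row(s) had no t1 match → kept, t1 columns NULL.
Total: 24 matched + 3 padded = 27 rows.

27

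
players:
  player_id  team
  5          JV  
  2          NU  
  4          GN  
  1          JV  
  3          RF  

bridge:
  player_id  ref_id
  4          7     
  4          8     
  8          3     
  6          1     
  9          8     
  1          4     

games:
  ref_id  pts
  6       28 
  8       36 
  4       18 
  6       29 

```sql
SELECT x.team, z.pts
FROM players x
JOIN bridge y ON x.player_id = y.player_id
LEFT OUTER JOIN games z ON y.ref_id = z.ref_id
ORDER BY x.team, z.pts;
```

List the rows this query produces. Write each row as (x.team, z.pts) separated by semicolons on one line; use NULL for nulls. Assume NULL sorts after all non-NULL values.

Joins associate left-to-right: players INNER JOIN bridge on player_id gives 3 intermediate row(s).
Then LEFT JOIN `games z` on ref_id: each of those 3 rows is kept; rows whose y.ref_id has no match in z get NULL for z's columns.

(GN, 36); (GN, NULL); (JV, 18)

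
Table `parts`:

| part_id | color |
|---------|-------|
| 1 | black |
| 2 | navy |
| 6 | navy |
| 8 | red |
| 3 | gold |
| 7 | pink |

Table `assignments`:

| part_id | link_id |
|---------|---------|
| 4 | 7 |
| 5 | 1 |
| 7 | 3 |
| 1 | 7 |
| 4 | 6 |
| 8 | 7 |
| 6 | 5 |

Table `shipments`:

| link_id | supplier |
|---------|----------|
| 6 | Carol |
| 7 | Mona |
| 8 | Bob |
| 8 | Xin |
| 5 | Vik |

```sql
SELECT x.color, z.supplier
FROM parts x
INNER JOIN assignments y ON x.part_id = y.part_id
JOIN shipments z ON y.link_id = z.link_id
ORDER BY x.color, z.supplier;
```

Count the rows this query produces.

3

Step 1 — x INNER JOIN y on part_id → 4 row(s).
Then INNER JOIN `shipments z` on link_id: keep only rows whose y.link_id appears in z.
Result: 3 row(s).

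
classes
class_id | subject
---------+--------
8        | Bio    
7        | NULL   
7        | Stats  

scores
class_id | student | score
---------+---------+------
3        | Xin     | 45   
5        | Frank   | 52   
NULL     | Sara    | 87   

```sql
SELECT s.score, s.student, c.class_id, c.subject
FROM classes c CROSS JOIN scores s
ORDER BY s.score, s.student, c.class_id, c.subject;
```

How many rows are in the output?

CROSS JOIN pairs every row of `classes` with every row of `scores`: 3 × 3 = 9 rows.

9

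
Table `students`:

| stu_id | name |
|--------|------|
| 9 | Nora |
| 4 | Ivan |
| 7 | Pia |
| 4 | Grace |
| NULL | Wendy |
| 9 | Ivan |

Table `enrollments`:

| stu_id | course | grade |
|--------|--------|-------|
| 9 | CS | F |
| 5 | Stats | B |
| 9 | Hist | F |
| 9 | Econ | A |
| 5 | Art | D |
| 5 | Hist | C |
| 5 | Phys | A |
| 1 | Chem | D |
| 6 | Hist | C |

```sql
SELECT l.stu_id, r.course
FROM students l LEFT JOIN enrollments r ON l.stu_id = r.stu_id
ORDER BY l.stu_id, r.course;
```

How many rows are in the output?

10

LEFT JOIN keeps every row from `students`; unmatched rows get NULL for `enrollments`'s columns.
Matching on l.stu_id = r.stu_id. A NULL in a compared column never satisfies the condition.
- l row (stu_id=9): matches 3 r row(s) → 3 output row(s).
- l row (stu_id=4): no match → kept, r columns NULL.
- l row (stu_id=7): no match → kept, r columns NULL.
- l row (stu_id=4): no match → kept, r columns NULL.
- l row (stu_id=NULL): no match → kept, r columns NULL.
- l row (stu_id=9): matches 3 r row(s) → 3 output row(s).
Total: 6 matched + 4 padded = 10 rows.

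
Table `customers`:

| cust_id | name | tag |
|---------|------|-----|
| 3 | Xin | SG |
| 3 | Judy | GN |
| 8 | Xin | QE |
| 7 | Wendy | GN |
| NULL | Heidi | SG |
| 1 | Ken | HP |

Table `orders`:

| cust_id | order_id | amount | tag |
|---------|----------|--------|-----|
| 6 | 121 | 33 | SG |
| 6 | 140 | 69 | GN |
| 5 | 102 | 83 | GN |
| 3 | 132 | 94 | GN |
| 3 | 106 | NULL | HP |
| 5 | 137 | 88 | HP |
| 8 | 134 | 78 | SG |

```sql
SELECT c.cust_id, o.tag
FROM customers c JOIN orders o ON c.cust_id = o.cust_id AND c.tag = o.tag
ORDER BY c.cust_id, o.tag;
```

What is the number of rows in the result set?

1

INNER JOIN keeps only pairs where the ON condition holds.
Matching on c.cust_id = o.cust_id AND c.tag = o.tag. A NULL in a compared column never satisfies the condition.
Matched pairs: 1.
Total: 1 rows.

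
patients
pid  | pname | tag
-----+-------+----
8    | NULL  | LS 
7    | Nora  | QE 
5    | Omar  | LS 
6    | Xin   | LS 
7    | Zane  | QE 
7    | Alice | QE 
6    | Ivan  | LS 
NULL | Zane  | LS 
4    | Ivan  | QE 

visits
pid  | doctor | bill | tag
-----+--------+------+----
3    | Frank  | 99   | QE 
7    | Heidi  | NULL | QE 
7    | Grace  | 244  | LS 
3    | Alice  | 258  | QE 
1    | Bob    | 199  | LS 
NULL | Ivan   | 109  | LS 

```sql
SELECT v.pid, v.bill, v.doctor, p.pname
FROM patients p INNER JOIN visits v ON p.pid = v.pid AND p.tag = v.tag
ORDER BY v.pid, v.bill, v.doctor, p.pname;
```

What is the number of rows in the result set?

3

INNER JOIN keeps only pairs where the ON condition holds.
Matching on p.pid = v.pid AND p.tag = v.tag. A NULL in a compared column never satisfies the condition.
Matched pairs: 3.
Total: 3 rows.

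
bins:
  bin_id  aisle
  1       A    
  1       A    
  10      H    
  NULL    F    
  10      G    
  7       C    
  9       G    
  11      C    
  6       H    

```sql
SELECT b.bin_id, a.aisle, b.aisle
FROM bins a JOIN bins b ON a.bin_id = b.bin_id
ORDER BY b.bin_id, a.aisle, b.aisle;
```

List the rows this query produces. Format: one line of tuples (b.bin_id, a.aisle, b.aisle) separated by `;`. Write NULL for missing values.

(1, A, A); (1, A, A); (1, A, A); (1, A, A); (6, H, H); (7, C, C); (9, G, G); (10, G, G); (10, G, H); (10, H, G); (10, H, H); (11, C, C)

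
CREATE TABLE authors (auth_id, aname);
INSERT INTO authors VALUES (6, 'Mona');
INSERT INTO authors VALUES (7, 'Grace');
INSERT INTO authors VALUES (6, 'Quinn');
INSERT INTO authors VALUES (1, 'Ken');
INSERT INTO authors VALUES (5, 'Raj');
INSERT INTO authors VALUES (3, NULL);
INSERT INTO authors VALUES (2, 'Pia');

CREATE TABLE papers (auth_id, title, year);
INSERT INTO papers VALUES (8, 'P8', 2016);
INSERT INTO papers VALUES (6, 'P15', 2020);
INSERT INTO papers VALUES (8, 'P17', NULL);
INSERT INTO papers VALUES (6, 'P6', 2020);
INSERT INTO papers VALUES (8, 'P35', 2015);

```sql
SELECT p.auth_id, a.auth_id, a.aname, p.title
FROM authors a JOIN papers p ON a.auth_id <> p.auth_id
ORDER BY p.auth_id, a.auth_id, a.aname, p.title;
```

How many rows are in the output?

31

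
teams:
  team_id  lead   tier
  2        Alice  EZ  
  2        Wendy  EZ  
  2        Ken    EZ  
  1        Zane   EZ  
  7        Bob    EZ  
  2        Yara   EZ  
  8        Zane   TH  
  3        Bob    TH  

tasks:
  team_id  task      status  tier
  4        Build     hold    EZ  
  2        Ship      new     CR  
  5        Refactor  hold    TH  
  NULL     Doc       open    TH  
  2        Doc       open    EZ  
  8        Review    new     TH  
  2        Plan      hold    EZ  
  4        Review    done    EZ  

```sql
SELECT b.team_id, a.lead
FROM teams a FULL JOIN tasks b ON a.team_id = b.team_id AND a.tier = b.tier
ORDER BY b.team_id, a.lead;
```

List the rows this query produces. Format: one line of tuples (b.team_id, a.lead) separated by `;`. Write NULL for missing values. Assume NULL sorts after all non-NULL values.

(2, Alice); (2, Alice); (2, Ken); (2, Ken); (2, Wendy); (2, Wendy); (2, Yara); (2, Yara); (2, NULL); (4, NULL); (4, NULL); (5, NULL); (8, Zane); (NULL, Bob); (NULL, Bob); (NULL, Zane); (NULL, NULL)

FULL OUTER JOIN keeps every row from both sides; unmatched rows get NULL for the other side's columns.
Matching on a.team_id = b.team_id AND a.tier = b.tier. A NULL in a compared column never satisfies the condition.
- a row (team_id=2, tier=EZ): matches 2 b row(s) → 2 output row(s).
- a row (team_id=2, tier=EZ): matches 2 b row(s) → 2 output row(s).
- a row (team_id=2, tier=EZ): matches 2 b row(s) → 2 output row(s).
- a row (team_id=1, tier=EZ): no match → kept, b columns NULL.
- a row (team_id=7, tier=EZ): no match → kept, b columns NULL.
- a row (team_id=2, tier=EZ): matches 2 b row(s) → 2 output row(s).
- a row (team_id=8, tier=TH): matches 1 b row(s) → 1 output row(s).
- a row (team_id=3, tier=TH): no match → kept, b columns NULL.
- 5 b row(s) had no a match → kept, a columns NULL.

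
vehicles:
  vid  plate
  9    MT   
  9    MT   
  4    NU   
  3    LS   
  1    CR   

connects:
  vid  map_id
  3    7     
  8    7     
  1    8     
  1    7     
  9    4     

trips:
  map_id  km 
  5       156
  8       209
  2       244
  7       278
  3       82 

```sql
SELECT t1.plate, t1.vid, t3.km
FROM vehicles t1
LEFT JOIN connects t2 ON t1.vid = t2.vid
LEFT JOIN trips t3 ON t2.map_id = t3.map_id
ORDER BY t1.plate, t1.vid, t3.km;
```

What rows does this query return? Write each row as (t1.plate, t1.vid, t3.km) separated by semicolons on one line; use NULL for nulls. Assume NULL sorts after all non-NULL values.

(CR, 1, 209); (CR, 1, 278); (LS, 3, 278); (MT, 9, NULL); (MT, 9, NULL); (NU, 4, NULL)

Step 1 — t1 LEFT JOIN t2 on vid → 6 row(s).
Then LEFT JOIN `trips t3` on map_id: each of those 6 rows is kept; rows whose t2.map_id has no match in t3 get NULL for t3's columns.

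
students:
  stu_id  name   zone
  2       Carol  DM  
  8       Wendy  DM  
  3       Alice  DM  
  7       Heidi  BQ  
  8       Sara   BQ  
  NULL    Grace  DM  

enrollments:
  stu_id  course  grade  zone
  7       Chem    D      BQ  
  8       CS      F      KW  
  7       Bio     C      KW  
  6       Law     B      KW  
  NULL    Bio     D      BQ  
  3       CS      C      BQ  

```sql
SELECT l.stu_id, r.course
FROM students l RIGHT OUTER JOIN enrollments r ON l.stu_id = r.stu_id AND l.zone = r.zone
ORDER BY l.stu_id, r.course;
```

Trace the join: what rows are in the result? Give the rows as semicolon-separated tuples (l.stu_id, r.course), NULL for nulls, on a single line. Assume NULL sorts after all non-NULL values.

RIGHT JOIN keeps every row from `enrollments`; unmatched rows get NULL for `students`'s columns.
Matching on l.stu_id = r.stu_id AND l.zone = r.zone. A NULL in a compared column never satisfies the condition.
- l (stu_id=2, zone=DM) has no partner in r.
- l (stu_id=8, zone=DM) has no partner in r.
- l (stu_id=3, zone=DM) has no partner in r.
- l (stu_id=7, zone=BQ) pairs with 1 row(s) of r.
- l (stu_id=8, zone=BQ) has no partner in r.
- l (stu_id=NULL, zone=DM) has no partner in r.
- 5 r row(s) had no l match → kept, l columns NULL.
After projecting and ordering:
l.stu_id | r.course
7 | Chem
NULL | Bio
NULL | Bio
NULL | CS
NULL | CS
NULL | Law

(7, Chem); (NULL, Bio); (NULL, Bio); (NULL, CS); (NULL, CS); (NULL, Law)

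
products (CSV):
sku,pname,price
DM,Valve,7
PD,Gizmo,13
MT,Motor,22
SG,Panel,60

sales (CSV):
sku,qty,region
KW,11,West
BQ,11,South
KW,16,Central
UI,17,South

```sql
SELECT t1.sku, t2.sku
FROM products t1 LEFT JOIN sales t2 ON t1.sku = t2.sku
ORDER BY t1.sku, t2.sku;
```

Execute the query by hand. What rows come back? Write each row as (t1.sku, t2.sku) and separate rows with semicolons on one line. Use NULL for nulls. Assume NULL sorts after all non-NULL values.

LEFT JOIN keeps every row from `products`; unmatched rows get NULL for `sales`'s columns.
Matching on t1.sku = t2.sku.
- t1 row (sku=DM): no match → kept, t2 columns NULL.
- t1 row (sku=PD): no match → kept, t2 columns NULL.
- t1 row (sku=MT): no match → kept, t2 columns NULL.
- t1 row (sku=SG): no match → kept, t2 columns NULL.
After projecting and ordering:
t1.sku | t2.sku
DM | NULL
MT | NULL
PD | NULL
SG | NULL

(DM, NULL); (MT, NULL); (PD, NULL); (SG, NULL)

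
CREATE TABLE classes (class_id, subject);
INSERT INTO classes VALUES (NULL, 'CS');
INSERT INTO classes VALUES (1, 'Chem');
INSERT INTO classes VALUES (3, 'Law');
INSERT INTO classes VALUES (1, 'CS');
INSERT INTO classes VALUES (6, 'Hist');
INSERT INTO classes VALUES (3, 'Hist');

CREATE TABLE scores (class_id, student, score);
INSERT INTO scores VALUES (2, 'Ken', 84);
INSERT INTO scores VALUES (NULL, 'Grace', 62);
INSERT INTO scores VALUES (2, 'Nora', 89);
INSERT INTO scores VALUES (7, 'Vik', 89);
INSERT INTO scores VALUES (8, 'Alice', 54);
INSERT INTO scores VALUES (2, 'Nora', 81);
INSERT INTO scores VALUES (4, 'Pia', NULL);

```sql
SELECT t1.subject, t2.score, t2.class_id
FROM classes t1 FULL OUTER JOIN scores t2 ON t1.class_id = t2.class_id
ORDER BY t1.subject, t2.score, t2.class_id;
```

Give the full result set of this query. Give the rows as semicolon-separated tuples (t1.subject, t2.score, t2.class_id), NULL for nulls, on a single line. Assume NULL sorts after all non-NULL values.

FULL OUTER JOIN keeps every row from both sides; unmatched rows get NULL for the other side's columns.
Matching on t1.class_id = t2.class_id. A NULL in a compared column never satisfies the condition.
- t1 row (class_id=NULL): no match → kept, t2 columns NULL.
- t1 row (class_id=1): no match → kept, t2 columns NULL.
- t1 row (class_id=3): no match → kept, t2 columns NULL.
- t1 row (class_id=1): no match → kept, t2 columns NULL.
- t1 row (class_id=6): no match → kept, t2 columns NULL.
- t1 row (class_id=3): no match → kept, t2 columns NULL.
- 7 row(s) from t2 found no t1 partner → padded with NULL.

(CS, NULL, NULL); (CS, NULL, NULL); (Chem, NULL, NULL); (Hist, NULL, NULL); (Hist, NULL, NULL); (Law, NULL, NULL); (NULL, 54, 8); (NULL, 62, NULL); (NULL, 81, 2); (NULL, 84, 2); (NULL, 89, 2); (NULL, 89, 7); (NULL, NULL, 4)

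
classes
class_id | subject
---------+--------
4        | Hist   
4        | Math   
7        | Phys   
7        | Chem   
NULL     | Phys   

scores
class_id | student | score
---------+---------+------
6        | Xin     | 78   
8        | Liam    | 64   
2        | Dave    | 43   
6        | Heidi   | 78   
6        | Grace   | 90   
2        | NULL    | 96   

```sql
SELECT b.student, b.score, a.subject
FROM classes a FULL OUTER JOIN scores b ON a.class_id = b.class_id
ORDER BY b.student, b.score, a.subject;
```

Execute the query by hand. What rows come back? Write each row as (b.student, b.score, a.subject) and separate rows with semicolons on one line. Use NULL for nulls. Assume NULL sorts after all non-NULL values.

(Dave, 43, NULL); (Grace, 90, NULL); (Heidi, 78, NULL); (Liam, 64, NULL); (Xin, 78, NULL); (NULL, 96, NULL); (NULL, NULL, Chem); (NULL, NULL, Hist); (NULL, NULL, Math); (NULL, NULL, Phys); (NULL, NULL, Phys)

FULL OUTER JOIN keeps every row from both sides; unmatched rows get NULL for the other side's columns.
Matching on a.class_id = b.class_id. A NULL in a compared column never satisfies the condition.
- a[0] class_id=4 → no match; kept with NULLs on the b side.
- a[1] class_id=4 → no match; kept with NULLs on the b side.
- a[2] class_id=7 → no match; kept with NULLs on the b side.
- a[3] class_id=7 → no match; kept with NULLs on the b side.
- a[4] class_id=NULL → no match; kept with NULLs on the b side.
- 6 b row(s) had no a match → kept, a columns NULL.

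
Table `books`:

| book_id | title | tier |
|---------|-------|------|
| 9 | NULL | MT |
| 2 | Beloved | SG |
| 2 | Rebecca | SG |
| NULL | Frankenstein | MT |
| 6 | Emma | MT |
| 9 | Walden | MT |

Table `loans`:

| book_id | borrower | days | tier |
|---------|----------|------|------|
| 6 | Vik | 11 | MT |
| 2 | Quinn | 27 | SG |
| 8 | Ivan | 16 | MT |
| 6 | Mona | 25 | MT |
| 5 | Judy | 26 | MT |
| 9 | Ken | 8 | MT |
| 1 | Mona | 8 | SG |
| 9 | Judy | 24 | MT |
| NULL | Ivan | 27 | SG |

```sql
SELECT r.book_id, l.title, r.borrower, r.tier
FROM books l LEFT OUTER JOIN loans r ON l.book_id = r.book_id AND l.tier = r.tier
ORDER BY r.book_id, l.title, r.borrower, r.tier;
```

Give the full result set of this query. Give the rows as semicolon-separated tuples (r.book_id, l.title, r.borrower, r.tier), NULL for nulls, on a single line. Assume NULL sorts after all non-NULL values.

LEFT JOIN keeps every row from `books`; unmatched rows get NULL for `loans`'s columns.
Matching on l.book_id = r.book_id AND l.tier = r.tier. A NULL in a compared column never satisfies the condition.
Matched pairs: 8; unmatched l rows kept: 1.

(2, Beloved, Quinn, SG); (2, Rebecca, Quinn, SG); (6, Emma, Mona, MT); (6, Emma, Vik, MT); (9, Walden, Judy, MT); (9, Walden, Ken, MT); (9, NULL, Judy, MT); (9, NULL, Ken, MT); (NULL, Frankenstein, NULL, NULL)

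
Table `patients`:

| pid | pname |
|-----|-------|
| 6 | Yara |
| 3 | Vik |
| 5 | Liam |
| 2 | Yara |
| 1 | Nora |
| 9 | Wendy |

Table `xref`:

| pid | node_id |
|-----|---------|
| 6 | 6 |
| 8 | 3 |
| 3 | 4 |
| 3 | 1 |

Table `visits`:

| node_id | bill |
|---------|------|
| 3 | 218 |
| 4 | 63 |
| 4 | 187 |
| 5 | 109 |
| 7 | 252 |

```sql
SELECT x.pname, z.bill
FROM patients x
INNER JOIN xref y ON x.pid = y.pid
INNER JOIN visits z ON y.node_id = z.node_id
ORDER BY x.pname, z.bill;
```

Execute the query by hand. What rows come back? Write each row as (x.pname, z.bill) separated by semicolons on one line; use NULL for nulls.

(Vik, 63); (Vik, 187)

Step 1 — x INNER JOIN y on pid → 3 row(s).
Then INNER JOIN `visits z` on node_id: keep only rows whose y.node_id appears in z.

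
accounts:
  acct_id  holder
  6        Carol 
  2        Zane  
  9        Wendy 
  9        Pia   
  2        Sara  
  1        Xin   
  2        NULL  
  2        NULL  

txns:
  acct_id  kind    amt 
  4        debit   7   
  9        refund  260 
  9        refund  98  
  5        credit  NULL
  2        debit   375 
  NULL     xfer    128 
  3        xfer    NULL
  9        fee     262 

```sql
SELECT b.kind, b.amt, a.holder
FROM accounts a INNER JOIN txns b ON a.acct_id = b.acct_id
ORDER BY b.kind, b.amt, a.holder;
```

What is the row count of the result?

10

INNER JOIN keeps only pairs where the ON condition holds.
Matching on a.acct_id = b.acct_id. A NULL in a compared column never satisfies the condition.
- a (acct_id=6) has no partner → excluded.
- a (acct_id=2) pairs with 1 row(s) of b.
- a (acct_id=9) pairs with 3 row(s) of b.
- a (acct_id=9) pairs with 3 row(s) of b.
- a (acct_id=2) pairs with 1 row(s) of b.
- a (acct_id=1) has no partner → excluded.
- a (acct_id=2) pairs with 1 row(s) of b.
- a (acct_id=2) pairs with 1 row(s) of b.
Total: 10 rows.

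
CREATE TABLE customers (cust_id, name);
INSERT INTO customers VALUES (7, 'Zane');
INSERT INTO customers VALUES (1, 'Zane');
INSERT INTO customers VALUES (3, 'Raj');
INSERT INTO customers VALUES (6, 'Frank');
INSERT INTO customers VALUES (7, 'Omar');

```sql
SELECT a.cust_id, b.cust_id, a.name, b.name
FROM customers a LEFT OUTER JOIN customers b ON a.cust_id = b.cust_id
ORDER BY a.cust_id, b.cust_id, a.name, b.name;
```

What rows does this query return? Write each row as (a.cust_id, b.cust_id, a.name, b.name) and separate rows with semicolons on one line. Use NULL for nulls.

LEFT JOIN keeps every row from `customers a`; unmatched rows get NULL for `customers b`'s columns.
Matching on a.cust_id = b.cust_id.
- a[0] cust_id=7 → 2 match(es) in b → 2 row(s).
- a[1] cust_id=1 → 1 match(es) in b → 1 row(s).
- a[2] cust_id=3 → 1 match(es) in b → 1 row(s).
- a[3] cust_id=6 → 1 match(es) in b → 1 row(s).
- a[4] cust_id=7 → 2 match(es) in b → 2 row(s).
After projecting and ordering:
a.cust_id | b.cust_id | a.name | b.name
1 | 1 | Zane | Zane
3 | 3 | Raj | Raj
6 | 6 | Frank | Frank
7 | 7 | Omar | Omar
7 | 7 | Omar | Zane
7 | 7 | Zane | Omar
7 | 7 | Zane | Zane

(1, 1, Zane, Zane); (3, 3, Raj, Raj); (6, 6, Frank, Frank); (7, 7, Omar, Omar); (7, 7, Omar, Zane); (7, 7, Zane, Omar); (7, 7, Zane, Zane)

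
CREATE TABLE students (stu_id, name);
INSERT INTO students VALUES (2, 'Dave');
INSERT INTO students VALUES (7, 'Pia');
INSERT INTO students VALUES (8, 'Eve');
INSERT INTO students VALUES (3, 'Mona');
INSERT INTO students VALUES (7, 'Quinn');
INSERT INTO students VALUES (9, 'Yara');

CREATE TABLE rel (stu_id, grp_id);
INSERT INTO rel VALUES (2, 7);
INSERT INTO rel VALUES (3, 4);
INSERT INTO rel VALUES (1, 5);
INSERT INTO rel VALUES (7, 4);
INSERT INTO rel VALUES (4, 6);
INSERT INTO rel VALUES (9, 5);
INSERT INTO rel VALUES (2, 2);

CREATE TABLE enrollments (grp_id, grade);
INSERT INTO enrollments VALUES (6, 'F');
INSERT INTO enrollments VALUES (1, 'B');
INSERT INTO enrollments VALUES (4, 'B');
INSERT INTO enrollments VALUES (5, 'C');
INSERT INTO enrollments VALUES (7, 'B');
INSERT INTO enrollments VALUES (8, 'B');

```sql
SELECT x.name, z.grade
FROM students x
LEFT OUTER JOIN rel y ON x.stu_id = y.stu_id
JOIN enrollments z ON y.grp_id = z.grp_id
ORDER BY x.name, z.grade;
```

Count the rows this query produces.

5

Evaluate left to right. First `students x LEFT JOIN rel y` on stu_id: 7 row(s).
Then INNER JOIN `enrollments z` on grp_id: keep only rows whose y.grp_id appears in z.
Result: 5 row(s).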